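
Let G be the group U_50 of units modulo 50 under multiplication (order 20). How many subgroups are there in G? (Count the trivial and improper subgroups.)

6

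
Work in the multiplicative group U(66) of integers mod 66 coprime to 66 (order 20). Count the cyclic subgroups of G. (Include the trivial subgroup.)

Group the elements of G by the cyclic subgroup they generate; each cyclic subgroup of order d accounts for φ(d) elements.
Cyclic subgroups by order — order 1: 1; order 2: 3; order 5: 1; order 10: 3.
Total: 8.

8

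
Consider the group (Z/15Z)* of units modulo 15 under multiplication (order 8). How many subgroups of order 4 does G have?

|G| = 8 and 4 | 8, so subgroups of order 4 are possible by Lagrange.
The subgroups of order 4 are: {1, 4, 11, 14}; {1, 4, 7, 13}; {1, 2, 4, 8}.
So G has 3 subgroups of order 4.

3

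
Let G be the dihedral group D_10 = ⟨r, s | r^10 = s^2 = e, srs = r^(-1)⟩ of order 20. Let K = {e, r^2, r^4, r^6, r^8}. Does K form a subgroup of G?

|K| = 5 divides |G| = 20, consistent with Lagrange.
K contains the identity, every element's inverse is in K, and K is closed under ·: it is a subgroup.
In fact K = ⟨r^4⟩.

Yes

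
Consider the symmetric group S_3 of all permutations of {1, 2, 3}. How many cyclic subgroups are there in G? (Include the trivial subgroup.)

A cyclic subgroup of order d is generated by each of its φ(d) elements of order d, so the cyclic subgroups of order d number (#elements of order d)/φ(d).
Cyclic subgroups by order — order 1: 1; order 2: 3; order 3: 1.
Total: 5.

5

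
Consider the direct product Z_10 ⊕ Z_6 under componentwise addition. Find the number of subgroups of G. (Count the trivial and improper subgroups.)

|G| = 60, so by Lagrange every subgroup order divides 60. Divisors: 1, 2, 3, 4, 5, 6, 10, 12, 15, 20, 30, 60.
Subgroups by order — order 1: 1; order 2: 3; order 3: 1; order 4: 1; order 5: 1; order 6: 3; order 10: 3; order 12: 1; order 15: 1; order 20: 1; order 30: 3; order 60: 1.
Total: 1 + 3 + 1 + 1 + 1 + 3 + 3 + 1 + 1 + 1 + 3 + 1 = 20.

20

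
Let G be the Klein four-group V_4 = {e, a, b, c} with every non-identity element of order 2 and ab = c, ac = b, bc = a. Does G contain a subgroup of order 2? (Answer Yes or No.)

Yes

2 | 4. A subgroup of order 2 is {e, a}.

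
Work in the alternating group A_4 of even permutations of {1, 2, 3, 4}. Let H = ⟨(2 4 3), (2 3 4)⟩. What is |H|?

|⟨(2 4 3)⟩| = 3 and |⟨(2 3 4)⟩| = 3, so |H| is a multiple of lcm(3, 3) = 3 and divides |G| = 12.
Closing under the operation: H = {e, (2 3 4), (2 4 3)}, so |H| = 3.

3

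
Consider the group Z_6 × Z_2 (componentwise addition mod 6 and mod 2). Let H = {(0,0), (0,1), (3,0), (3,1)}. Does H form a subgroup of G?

Yes

|H| = 4 divides |G| = 12, consistent with Lagrange.
H contains the identity, every element's inverse is in H, and H is closed under +: it is a subgroup.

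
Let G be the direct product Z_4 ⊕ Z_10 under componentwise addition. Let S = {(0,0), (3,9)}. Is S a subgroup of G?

No

(3,9) ∈ S but its inverse (1,1) ∉ S, so S is not a subgroup.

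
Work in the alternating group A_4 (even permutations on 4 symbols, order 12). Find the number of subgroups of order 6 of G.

|G| = 12 and 6 | 12, so subgroups of order 6 are possible by Lagrange.
Checking all subgroups of G, none has order 6.
So G has 0 subgroups of order 6.

0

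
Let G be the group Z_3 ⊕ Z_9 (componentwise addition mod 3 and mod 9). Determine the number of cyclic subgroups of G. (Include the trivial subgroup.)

8

Each element a generates a cyclic subgroup ⟨a⟩; distinct elements may generate the same one (a cyclic group of order d has φ(d) generators).
Cyclic subgroups by order — order 1: 1; order 3: 4; order 9: 3.
Total: 8.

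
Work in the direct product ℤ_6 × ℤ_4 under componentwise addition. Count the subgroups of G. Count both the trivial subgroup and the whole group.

|G| = 24, so by Lagrange every subgroup order divides 24. Divisors: 1, 2, 3, 4, 6, 8, 12, 24.
Subgroups by order — order 1: 1; order 2: 3; order 3: 1; order 4: 3; order 6: 3; order 8: 1; order 12: 3; order 24: 1.
Total: 1 + 3 + 1 + 3 + 3 + 1 + 3 + 1 = 16.

16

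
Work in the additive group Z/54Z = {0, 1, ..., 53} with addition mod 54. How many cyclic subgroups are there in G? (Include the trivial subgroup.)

8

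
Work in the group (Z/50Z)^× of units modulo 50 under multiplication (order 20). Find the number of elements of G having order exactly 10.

The elements of order 10 are: 9, 19, 29, 39.
That's 4.

4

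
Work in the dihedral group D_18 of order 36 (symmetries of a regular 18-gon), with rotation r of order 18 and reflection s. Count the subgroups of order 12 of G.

3

|G| = 36 and 12 | 36, so subgroups of order 12 are possible by Lagrange.
The subgroups of order 12 are: {e, r^3, r^6, r^9, r^12, r^15, rs, r^4s, r^7s, r^10s, r^13s, r^16s}; {e, r^3, r^6, r^9, r^12, r^15, r^2s, r^5s, r^8s, r^11s, r^14s, r^17s}; {e, r^3, r^6, r^9, r^12, r^15, s, r^3s, r^6s, r^9s, r^12s, r^15s}.
So G has 3 subgroups of order 12.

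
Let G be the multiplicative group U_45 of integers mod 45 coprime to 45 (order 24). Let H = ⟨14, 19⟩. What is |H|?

12

|⟨14⟩| = 6 and |⟨19⟩| = 2, so |H| is a multiple of lcm(6, 2) = 6 and divides |G| = 24.
Closing under the operation: H = {1, 4, 11, 14, 16, 19, 26, 29, 31, 34, 41, 44}, so |H| = 12.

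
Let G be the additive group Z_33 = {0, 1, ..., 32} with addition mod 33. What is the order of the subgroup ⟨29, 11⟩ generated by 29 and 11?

33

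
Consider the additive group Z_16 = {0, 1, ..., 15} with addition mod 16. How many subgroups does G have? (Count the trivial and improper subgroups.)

A cyclic group of order 16 has exactly one subgroup for each divisor of 16.
Divisors of 16: 1, 2, 4, 8, 16.
So Z_16 has 5 subgroups.

5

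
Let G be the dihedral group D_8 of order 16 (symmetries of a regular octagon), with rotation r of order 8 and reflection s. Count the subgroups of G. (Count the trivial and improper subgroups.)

|G| = 16, so by Lagrange every subgroup order divides 16. Divisors: 1, 2, 4, 8, 16.
Subgroups by order — order 1: 1; order 2: 9; order 4: 5; order 8: 3; order 16: 1.
Total: 1 + 9 + 5 + 3 + 1 = 19.

19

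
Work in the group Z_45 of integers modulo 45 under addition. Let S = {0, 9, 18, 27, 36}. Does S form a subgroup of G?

Yes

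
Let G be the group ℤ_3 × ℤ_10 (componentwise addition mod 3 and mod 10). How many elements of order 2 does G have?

1

An element (a,b) has order lcm(ord(a), ord(b)); count pairs with lcm equal to 2.
Enumerating gives 1 such elements.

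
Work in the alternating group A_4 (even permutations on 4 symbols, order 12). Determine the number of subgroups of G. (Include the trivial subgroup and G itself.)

|G| = 12, so by Lagrange every subgroup order divides 12. Divisors: 1, 2, 3, 4, 6, 12.
Subgroups by order — order 1: 1; order 2: 3; order 3: 4; order 4: 1; order 6: 0; order 12: 1.
Total: 1 + 3 + 4 + 1 + 0 + 1 = 10.

10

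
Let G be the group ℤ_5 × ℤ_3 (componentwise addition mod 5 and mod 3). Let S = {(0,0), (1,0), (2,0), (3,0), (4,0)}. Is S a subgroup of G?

|S| = 5 divides |G| = 15, consistent with Lagrange.
S contains the identity, every element's inverse is in S, and S is closed under +: it is a subgroup.
In fact S = ⟨(4,0)⟩.

Yes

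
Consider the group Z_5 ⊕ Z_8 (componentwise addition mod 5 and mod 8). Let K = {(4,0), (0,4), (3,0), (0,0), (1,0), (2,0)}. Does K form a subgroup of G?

|K| = 6 does not divide |G| = 40, so by Lagrange K is not a subgroup.

No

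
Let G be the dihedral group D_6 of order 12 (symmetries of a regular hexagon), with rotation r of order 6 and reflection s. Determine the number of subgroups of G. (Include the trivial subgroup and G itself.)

16

|G| = 12, so by Lagrange every subgroup order divides 12. Divisors: 1, 2, 3, 4, 6, 12.
Subgroups by order — order 1: 1; order 2: 7; order 3: 1; order 4: 3; order 6: 3; order 12: 1.
Total: 1 + 7 + 1 + 3 + 3 + 1 = 16.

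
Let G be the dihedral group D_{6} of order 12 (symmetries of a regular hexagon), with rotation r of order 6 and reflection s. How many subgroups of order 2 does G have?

|G| = 12 and 2 | 12, so subgroups of order 2 are possible by Lagrange.
The subgroups of order 2 are: {e, r^2s}; {e, r^3}; {e, r^3s}; {e, r^4s}; … (7 in all).
So G has 7 subgroups of order 2.

7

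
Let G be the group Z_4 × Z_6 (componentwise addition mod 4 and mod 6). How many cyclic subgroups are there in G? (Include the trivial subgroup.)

Each element a generates a cyclic subgroup ⟨a⟩; distinct elements may generate the same one (a cyclic group of order d has φ(d) generators).
Cyclic subgroups by order — order 1: 1; order 2: 3; order 3: 1; order 4: 2; order 6: 3; order 12: 2.
Total: 12.

12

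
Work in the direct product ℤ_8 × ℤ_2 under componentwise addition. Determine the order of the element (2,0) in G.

4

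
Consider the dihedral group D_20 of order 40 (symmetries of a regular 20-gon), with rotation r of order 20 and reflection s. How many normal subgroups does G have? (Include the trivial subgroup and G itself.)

G has 48 subgroups. Checking conjugation-invariance by order — order 1: 1/1 normal; order 2: 1/21 normal; order 4: 1/11 normal; order 5: 1/1 normal; order 8: 0/5 normal; order 10: 1/5 normal; order 20: 3/3 normal; order 40: 1/1 normal.
Total normal subgroups: 9.

9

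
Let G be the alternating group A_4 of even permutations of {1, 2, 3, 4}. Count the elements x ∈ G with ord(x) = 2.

The elements of order 2 are: (1 2)(3 4), (1 3)(2 4), (1 4)(2 3).
That's 3.

3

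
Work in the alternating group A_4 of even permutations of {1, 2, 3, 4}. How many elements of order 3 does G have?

8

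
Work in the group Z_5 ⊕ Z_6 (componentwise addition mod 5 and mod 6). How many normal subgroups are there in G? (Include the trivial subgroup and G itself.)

8

G is abelian, so every subgroup is normal.
G has 8 subgroups in total, hence 8 normal subgroups.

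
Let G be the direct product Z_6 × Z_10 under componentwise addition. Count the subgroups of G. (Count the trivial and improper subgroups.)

|G| = 60, so by Lagrange every subgroup order divides 60. Divisors: 1, 2, 3, 4, 5, 6, 10, 12, 15, 20, 30, 60.
Subgroups by order — order 1: 1; order 2: 3; order 3: 1; order 4: 1; order 5: 1; order 6: 3; order 10: 3; order 12: 1; order 15: 1; order 20: 1; order 30: 3; order 60: 1.
Total: 1 + 3 + 1 + 1 + 1 + 3 + 3 + 1 + 1 + 1 + 3 + 1 = 20.

20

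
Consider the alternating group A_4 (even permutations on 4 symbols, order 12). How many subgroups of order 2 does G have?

|G| = 12 and 2 | 12, so subgroups of order 2 are possible by Lagrange.
The subgroups of order 2 are: {e, (1 2)(3 4)}; {e, (1 3)(2 4)}; {e, (1 4)(2 3)}.
So G has 3 subgroups of order 2.

3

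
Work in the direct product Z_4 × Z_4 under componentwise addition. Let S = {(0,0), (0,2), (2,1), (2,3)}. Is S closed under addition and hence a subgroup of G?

|S| = 4 divides |G| = 16, consistent with Lagrange.
S contains the identity, every element's inverse is in S, and S is closed under +: it is a subgroup.
In fact S = ⟨(2,3)⟩.

Yes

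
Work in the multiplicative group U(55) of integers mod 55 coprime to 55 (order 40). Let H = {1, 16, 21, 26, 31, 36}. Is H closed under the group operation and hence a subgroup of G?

No

|H| = 6 does not divide |G| = 40, so by Lagrange H is not a subgroup.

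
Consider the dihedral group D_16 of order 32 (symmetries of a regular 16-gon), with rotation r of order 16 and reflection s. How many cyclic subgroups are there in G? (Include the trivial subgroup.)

Each element a generates a cyclic subgroup ⟨a⟩; distinct elements may generate the same one (a cyclic group of order d has φ(d) generators).
Cyclic subgroups by order — order 1: 1; order 2: 17; order 4: 1; order 8: 1; order 16: 1.
Total: 21.

21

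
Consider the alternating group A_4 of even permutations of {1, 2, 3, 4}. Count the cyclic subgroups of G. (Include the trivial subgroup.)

Each element a generates a cyclic subgroup ⟨a⟩; distinct elements may generate the same one (a cyclic group of order d has φ(d) generators).
Cyclic subgroups by order — order 1: 1; order 2: 3; order 3: 4.
Total: 8.

8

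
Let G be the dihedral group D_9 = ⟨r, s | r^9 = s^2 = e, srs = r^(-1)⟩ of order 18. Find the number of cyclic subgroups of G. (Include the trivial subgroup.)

Each element a generates a cyclic subgroup ⟨a⟩; distinct elements may generate the same one (a cyclic group of order d has φ(d) generators).
Cyclic subgroups by order — order 1: 1; order 2: 9; order 3: 1; order 9: 1.
Total: 12.

12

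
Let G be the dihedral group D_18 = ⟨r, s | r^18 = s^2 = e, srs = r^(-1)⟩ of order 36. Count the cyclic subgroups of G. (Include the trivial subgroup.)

A cyclic subgroup of order d is generated by each of its φ(d) elements of order d, so the cyclic subgroups of order d number (#elements of order d)/φ(d).
Cyclic subgroups by order — order 1: 1; order 2: 19; order 3: 1; order 6: 1; order 9: 1; order 18: 1.
Total: 24.

24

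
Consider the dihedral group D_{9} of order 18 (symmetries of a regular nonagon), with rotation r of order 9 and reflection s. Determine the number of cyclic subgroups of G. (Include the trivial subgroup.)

Group the elements of G by the cyclic subgroup they generate; each cyclic subgroup of order d accounts for φ(d) elements.
Cyclic subgroups by order — order 1: 1; order 2: 9; order 3: 1; order 9: 1.
Total: 12.

12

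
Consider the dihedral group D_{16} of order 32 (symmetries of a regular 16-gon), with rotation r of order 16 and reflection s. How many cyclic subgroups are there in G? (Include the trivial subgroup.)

A cyclic subgroup of order d is generated by each of its φ(d) elements of order d, so the cyclic subgroups of order d number (#elements of order d)/φ(d).
Cyclic subgroups by order — order 1: 1; order 2: 17; order 4: 1; order 8: 1; order 16: 1.
Total: 21.

21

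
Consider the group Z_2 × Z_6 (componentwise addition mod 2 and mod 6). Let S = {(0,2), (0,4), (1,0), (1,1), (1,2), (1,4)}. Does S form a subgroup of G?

The identity (0,0) ∉ S, so S is not a subgroup.

No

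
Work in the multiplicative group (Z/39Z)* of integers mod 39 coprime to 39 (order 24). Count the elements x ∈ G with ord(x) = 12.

8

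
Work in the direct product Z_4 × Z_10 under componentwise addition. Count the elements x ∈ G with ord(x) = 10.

An element (a,b) has order lcm(ord(a), ord(b)); count pairs with lcm equal to 10.
Enumerating gives 12 such elements.

12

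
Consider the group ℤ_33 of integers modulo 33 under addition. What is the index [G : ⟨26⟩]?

1

|⟨26⟩| = 33 and |G| = 33.
By Lagrange, [G : H] = |G|/|H| = 33/33 = 1.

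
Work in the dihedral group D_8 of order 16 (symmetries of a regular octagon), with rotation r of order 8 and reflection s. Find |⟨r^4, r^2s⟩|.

|⟨r^4⟩| = 2 and |⟨r^2s⟩| = 2, so |H| is a multiple of lcm(2, 2) = 2 and divides |G| = 16.
Closing under the operation: H = {e, r^4, r^2s, r^6s}, so |H| = 4.

4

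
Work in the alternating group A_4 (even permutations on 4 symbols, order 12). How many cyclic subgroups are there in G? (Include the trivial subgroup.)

8

A cyclic subgroup of order d is generated by each of its φ(d) elements of order d, so the cyclic subgroups of order d number (#elements of order d)/φ(d).
Cyclic subgroups by order — order 1: 1; order 2: 3; order 3: 4.
Total: 8.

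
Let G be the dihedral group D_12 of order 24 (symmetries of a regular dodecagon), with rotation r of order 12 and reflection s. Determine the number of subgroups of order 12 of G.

|G| = 24 and 12 | 24, so subgroups of order 12 are possible by Lagrange.
The subgroups of order 12 are: {e, r, r^2, r^3, r^4, r^5, r^6, r^7, r^8, r^9, r^10, r^11}; {e, r^2, r^4, r^6, r^8, r^10, s, r^2s, r^4s, r^6s, r^8s, r^10s}; {e, r^2, r^4, r^6, r^8, r^10, rs, r^3s, r^5s, r^7s, r^9s, r^11s}.
So G has 3 subgroups of order 12.

3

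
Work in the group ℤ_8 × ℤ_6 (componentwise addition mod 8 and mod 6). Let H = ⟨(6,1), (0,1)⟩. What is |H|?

24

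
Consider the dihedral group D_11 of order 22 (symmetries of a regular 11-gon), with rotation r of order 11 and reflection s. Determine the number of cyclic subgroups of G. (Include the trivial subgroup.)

Each element a generates a cyclic subgroup ⟨a⟩; distinct elements may generate the same one (a cyclic group of order d has φ(d) generators).
Cyclic subgroups by order — order 1: 1; order 2: 11; order 11: 1.
Total: 13.

13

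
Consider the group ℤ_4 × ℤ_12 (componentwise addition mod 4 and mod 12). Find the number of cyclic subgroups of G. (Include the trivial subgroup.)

20

A cyclic subgroup of order d is generated by each of its φ(d) elements of order d, so the cyclic subgroups of order d number (#elements of order d)/φ(d).
Cyclic subgroups by order — order 1: 1; order 2: 3; order 3: 1; order 4: 6; order 6: 3; order 12: 6.
Total: 20.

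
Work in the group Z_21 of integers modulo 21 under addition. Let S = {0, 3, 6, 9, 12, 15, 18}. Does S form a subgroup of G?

|S| = 7 divides |G| = 21, consistent with Lagrange.
S contains the identity, every element's inverse is in S, and S is closed under +: it is a subgroup.
In fact S = ⟨18⟩.

Yes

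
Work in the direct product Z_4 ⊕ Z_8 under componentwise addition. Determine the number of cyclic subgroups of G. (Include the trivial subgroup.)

Group the elements of G by the cyclic subgroup they generate; each cyclic subgroup of order d accounts for φ(d) elements.
Cyclic subgroups by order — order 1: 1; order 2: 3; order 4: 6; order 8: 4.
Total: 14.

14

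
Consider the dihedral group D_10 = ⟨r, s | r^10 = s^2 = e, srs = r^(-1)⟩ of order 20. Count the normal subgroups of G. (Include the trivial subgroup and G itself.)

G has 22 subgroups. Checking conjugation-invariance by order — order 1: 1/1 normal; order 2: 1/11 normal; order 4: 0/5 normal; order 5: 1/1 normal; order 10: 3/3 normal; order 20: 1/1 normal.
Total normal subgroups: 7.

7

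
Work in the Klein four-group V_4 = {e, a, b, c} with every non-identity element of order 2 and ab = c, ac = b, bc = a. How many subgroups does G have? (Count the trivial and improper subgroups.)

|G| = 4, so by Lagrange every subgroup order divides 4. Divisors: 1, 2, 4.
Subgroups by order — order 1: 1; order 2: 3; order 4: 1.
Total: 1 + 3 + 1 = 5.

5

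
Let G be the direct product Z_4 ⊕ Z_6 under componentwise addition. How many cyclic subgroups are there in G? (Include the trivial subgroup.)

12

Each element a generates a cyclic subgroup ⟨a⟩; distinct elements may generate the same one (a cyclic group of order d has φ(d) generators).
Cyclic subgroups by order — order 1: 1; order 2: 3; order 3: 1; order 4: 2; order 6: 3; order 12: 2.
Total: 12.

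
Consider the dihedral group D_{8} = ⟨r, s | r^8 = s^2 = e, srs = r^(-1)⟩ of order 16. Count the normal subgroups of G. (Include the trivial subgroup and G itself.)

7

G has 19 subgroups. Checking conjugation-invariance by order — order 1: 1/1 normal; order 2: 1/9 normal; order 4: 1/5 normal; order 8: 3/3 normal; order 16: 1/1 normal.
Total normal subgroups: 7.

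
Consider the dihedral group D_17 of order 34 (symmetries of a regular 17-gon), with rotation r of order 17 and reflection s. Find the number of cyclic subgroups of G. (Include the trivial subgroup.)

19

A cyclic subgroup of order d is generated by each of its φ(d) elements of order d, so the cyclic subgroups of order d number (#elements of order d)/φ(d).
Cyclic subgroups by order — order 1: 1; order 2: 17; order 17: 1.
Total: 19.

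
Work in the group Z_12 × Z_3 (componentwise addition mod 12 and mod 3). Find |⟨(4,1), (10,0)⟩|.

18

|⟨(4,1)⟩| = 3 and |⟨(10,0)⟩| = 6, so |H| is a multiple of lcm(3, 6) = 6 and divides |G| = 36.
Closing under the operation: H = {(0,0), (0,1), (0,2), (2,0), (2,1), (2,2), (4,0), (4,1), (4,2), (6,0), (6,1), (6,2), (8,0), (8,1), (8,2), (10,0), (10,1), (10,2)}, so |H| = 18.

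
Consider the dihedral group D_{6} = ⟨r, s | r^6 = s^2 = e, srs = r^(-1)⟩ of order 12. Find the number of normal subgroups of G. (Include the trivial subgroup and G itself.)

7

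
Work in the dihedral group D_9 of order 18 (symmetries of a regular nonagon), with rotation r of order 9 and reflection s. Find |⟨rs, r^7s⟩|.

6

|⟨rs⟩| = 2 and |⟨r^7s⟩| = 2, so |H| is a multiple of lcm(2, 2) = 2 and divides |G| = 18.
Closing under the operation: H = {e, r^3, r^6, rs, r^4s, r^7s}, so |H| = 6.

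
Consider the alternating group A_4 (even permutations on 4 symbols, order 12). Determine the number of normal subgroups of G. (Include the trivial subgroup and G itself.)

3

G has 10 subgroups. Checking conjugation-invariance by order — order 1: 1/1 normal; order 2: 0/3 normal; order 3: 0/4 normal; order 4: 1/1 normal; order 12: 1/1 normal.
Total normal subgroups: 3.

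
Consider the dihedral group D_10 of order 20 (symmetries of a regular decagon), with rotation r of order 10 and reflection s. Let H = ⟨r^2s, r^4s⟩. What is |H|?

10

|⟨r^2s⟩| = 2 and |⟨r^4s⟩| = 2, so |H| is a multiple of lcm(2, 2) = 2 and divides |G| = 20.
Closing under the operation: H = {e, r^2, r^4, r^6, r^8, s, r^2s, r^4s, r^6s, r^8s}, so |H| = 10.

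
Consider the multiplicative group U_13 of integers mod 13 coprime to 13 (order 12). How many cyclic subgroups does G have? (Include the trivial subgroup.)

Group the elements of G by the cyclic subgroup they generate; each cyclic subgroup of order d accounts for φ(d) elements.
Cyclic subgroups by order — order 1: 1; order 2: 1; order 3: 1; order 4: 1; order 6: 1; order 12: 1.
Total: 6.

6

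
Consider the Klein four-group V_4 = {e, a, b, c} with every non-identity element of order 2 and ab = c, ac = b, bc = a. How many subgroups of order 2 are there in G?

|G| = 4 and 2 | 4, so subgroups of order 2 are possible by Lagrange.
The subgroups of order 2 are: {e, a}; {e, b}; {e, c}.
So G has 3 subgroups of order 2.

3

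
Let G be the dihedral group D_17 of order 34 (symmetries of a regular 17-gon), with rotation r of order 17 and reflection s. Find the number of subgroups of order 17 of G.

|G| = 34 and 17 | 34, so subgroups of order 17 are possible by Lagrange.
The subgroups of order 17 are: {e, r, r^2, r^3, r^4, r^5, r^6, r^7, r^8, r^9, r^10, r^11, r^12, r^13, r^14, r^15, r^16}.
So G has 1 subgroup of order 17.

1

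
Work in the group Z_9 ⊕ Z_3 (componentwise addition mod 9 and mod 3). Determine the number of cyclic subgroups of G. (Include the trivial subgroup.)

Each element a generates a cyclic subgroup ⟨a⟩; distinct elements may generate the same one (a cyclic group of order d has φ(d) generators).
Cyclic subgroups by order — order 1: 1; order 3: 4; order 9: 3.
Total: 8.

8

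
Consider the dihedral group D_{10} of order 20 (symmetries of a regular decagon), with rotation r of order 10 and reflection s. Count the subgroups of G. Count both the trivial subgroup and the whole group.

22

|G| = 20, so by Lagrange every subgroup order divides 20. Divisors: 1, 2, 4, 5, 10, 20.
Subgroups by order — order 1: 1; order 2: 11; order 4: 5; order 5: 1; order 10: 3; order 20: 1.
Total: 1 + 11 + 5 + 1 + 3 + 1 = 22.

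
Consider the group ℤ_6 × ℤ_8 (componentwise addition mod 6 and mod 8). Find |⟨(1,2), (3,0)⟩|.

|⟨(1,2)⟩| = 12 and |⟨(3,0)⟩| = 2, so |H| is a multiple of lcm(12, 2) = 12 and divides |G| = 48.
Closing under the operation: H = {(0,0), (0,2), (0,4), (0,6), (1,0), (1,2), (1,4), (1,6), (2,0), (2,2), (2,4), (2,6), (3,0), (3,2), (3,4), (3,6), (4,0), (4,2), (4,4), (4,6), (5,0), (5,2), (5,4), (5,6)}, so |H| = 24.

24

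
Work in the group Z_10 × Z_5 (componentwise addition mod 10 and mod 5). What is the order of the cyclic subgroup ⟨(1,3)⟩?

The order of (1,3) in Z_10 × Z_5 is lcm(ord(1) in Z_10, ord(3) in Z_5).
ord(1) = 10 and ord(3) = 5, so |⟨(1,3)⟩| = lcm(10, 5) = 10.

10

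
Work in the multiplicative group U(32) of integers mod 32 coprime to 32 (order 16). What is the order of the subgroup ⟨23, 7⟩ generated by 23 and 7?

4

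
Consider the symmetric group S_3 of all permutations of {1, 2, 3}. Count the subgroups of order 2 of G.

|G| = 6 and 2 | 6, so subgroups of order 2 are possible by Lagrange.
The subgroups of order 2 are: {e, (1 2)}; {e, (1 3)}; {e, (2 3)}.
So G has 3 subgroups of order 2.

3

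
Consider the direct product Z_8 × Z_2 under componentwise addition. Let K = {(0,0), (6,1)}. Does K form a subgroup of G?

No

(6,1) ∈ K but its inverse (2,1) ∉ K, so K is not a subgroup.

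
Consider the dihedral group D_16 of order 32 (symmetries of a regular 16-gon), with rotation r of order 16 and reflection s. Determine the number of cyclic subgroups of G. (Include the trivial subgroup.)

Each element a generates a cyclic subgroup ⟨a⟩; distinct elements may generate the same one (a cyclic group of order d has φ(d) generators).
Cyclic subgroups by order — order 1: 1; order 2: 17; order 4: 1; order 8: 1; order 16: 1.
Total: 21.

21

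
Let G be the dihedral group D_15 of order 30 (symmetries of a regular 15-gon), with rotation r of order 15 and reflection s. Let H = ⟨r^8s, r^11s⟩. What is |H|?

|⟨r^8s⟩| = 2 and |⟨r^11s⟩| = 2, so |H| is a multiple of lcm(2, 2) = 2 and divides |G| = 30.
Closing under the operation: H = {e, r^3, r^6, r^9, r^12, r^2s, r^5s, r^8s, r^11s, r^14s}, so |H| = 10.

10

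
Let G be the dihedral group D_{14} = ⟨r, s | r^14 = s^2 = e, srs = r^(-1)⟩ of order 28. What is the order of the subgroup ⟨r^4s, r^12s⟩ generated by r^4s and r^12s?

|⟨r^4s⟩| = 2 and |⟨r^12s⟩| = 2, so |H| is a multiple of lcm(2, 2) = 2 and divides |G| = 28.
Closing under the operation: H = {e, r^2, r^4, r^6, r^8, r^10, r^12, s, r^2s, r^4s, r^6s, r^8s, r^10s, r^12s}, so |H| = 14.

14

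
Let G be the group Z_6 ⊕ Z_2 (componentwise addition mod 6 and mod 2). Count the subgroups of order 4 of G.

|G| = 12 and 4 | 12, so subgroups of order 4 are possible by Lagrange.
The subgroups of order 4 are: {(0,0), (0,1), (3,0), (3,1)}.
So G has 1 subgroup of order 4.

1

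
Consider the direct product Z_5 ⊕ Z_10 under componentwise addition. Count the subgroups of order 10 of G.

6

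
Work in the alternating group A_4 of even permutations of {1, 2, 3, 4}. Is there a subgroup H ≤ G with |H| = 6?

No

6 | 12, so Lagrange does not rule it out; but checking all subgroups of G, none has order 6.
(A_4 is the standard example that the converse of Lagrange fails.)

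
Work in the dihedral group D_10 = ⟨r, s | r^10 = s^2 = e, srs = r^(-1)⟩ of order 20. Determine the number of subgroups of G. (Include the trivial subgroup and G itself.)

22

|G| = 20, so by Lagrange every subgroup order divides 20. Divisors: 1, 2, 4, 5, 10, 20.
Subgroups by order — order 1: 1; order 2: 11; order 4: 5; order 5: 1; order 10: 3; order 20: 1.
Total: 1 + 11 + 5 + 1 + 3 + 1 = 22.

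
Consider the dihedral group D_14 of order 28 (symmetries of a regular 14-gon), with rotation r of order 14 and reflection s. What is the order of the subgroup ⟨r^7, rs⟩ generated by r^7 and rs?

4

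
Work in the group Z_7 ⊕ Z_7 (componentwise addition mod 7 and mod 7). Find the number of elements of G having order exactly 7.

An element (a,b) has order lcm(ord(a), ord(b)); count pairs with lcm equal to 7.
Enumerating gives 48 such elements.

48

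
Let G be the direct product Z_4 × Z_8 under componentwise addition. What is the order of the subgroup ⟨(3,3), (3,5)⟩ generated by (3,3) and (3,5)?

16

|⟨(3,3)⟩| = 8 and |⟨(3,5)⟩| = 8, so |H| is a multiple of lcm(8, 8) = 8 and divides |G| = 32.
Closing under the operation: H = {(0,0), (0,2), (0,4), (0,6), (1,1), (1,3), (1,5), (1,7), (2,0), (2,2), (2,4), (2,6), (3,1), (3,3), (3,5), (3,7)}, so |H| = 16.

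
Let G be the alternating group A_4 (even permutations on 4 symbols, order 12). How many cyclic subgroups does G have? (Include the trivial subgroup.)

A cyclic subgroup of order d is generated by each of its φ(d) elements of order d, so the cyclic subgroups of order d number (#elements of order d)/φ(d).
Cyclic subgroups by order — order 1: 1; order 2: 3; order 3: 4.
Total: 8.

8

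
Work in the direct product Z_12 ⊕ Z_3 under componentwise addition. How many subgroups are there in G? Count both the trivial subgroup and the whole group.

18

|G| = 36, so by Lagrange every subgroup order divides 36. Divisors: 1, 2, 3, 4, 6, 9, 12, 18, 36.
Subgroups by order — order 1: 1; order 2: 1; order 3: 4; order 4: 1; order 6: 4; order 9: 1; order 12: 4; order 18: 1; order 36: 1.
Total: 1 + 1 + 4 + 1 + 4 + 1 + 4 + 1 + 1 = 18.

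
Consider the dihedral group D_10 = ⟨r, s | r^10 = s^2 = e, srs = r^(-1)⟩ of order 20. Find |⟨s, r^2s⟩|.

10

|⟨s⟩| = 2 and |⟨r^2s⟩| = 2, so |H| is a multiple of lcm(2, 2) = 2 and divides |G| = 20.
Closing under the operation: H = {e, r^2, r^4, r^6, r^8, s, r^2s, r^4s, r^6s, r^8s}, so |H| = 10.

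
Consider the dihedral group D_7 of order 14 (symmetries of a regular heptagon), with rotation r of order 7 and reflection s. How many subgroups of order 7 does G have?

|G| = 14 and 7 | 14, so subgroups of order 7 are possible by Lagrange.
The subgroups of order 7 are: {e, r, r^2, r^3, r^4, r^5, r^6}.
So G has 1 subgroup of order 7.

1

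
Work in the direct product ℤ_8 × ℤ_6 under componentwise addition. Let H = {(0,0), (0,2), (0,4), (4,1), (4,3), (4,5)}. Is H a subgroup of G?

Yes

|H| = 6 divides |G| = 48, consistent with Lagrange.
H contains the identity, every element's inverse is in H, and H is closed under +: it is a subgroup.
In fact H = ⟨(4,5)⟩.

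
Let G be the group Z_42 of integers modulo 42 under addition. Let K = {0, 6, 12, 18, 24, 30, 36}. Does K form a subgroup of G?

|K| = 7 divides |G| = 42, consistent with Lagrange.
K contains the identity, every element's inverse is in K, and K is closed under +: it is a subgroup.
In fact K = ⟨18⟩.

Yes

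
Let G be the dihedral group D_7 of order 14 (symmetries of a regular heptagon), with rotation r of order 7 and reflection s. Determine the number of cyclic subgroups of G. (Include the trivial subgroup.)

Group the elements of G by the cyclic subgroup they generate; each cyclic subgroup of order d accounts for φ(d) elements.
Cyclic subgroups by order — order 1: 1; order 2: 7; order 7: 1.
Total: 9.

9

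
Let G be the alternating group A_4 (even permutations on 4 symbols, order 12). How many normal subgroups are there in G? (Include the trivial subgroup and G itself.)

G has 10 subgroups. Checking conjugation-invariance by order — order 1: 1/1 normal; order 2: 0/3 normal; order 3: 0/4 normal; order 4: 1/1 normal; order 12: 1/1 normal.
Total normal subgroups: 3.

3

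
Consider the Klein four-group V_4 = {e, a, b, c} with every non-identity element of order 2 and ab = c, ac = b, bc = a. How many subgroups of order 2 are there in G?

|G| = 4 and 2 | 4, so subgroups of order 2 are possible by Lagrange.
The subgroups of order 2 are: {e, a}; {e, b}; {e, c}.
So G has 3 subgroups of order 2.

3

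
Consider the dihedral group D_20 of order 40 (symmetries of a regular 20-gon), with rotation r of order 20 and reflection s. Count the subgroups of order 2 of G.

21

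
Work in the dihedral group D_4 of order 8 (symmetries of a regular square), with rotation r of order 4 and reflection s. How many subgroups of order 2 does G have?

5

|G| = 8 and 2 | 8, so subgroups of order 2 are possible by Lagrange.
The subgroups of order 2 are: {e, r^2}; {e, r^2s}; {e, r^3s}; {e, rs}; … (5 in all).
So G has 5 subgroups of order 2.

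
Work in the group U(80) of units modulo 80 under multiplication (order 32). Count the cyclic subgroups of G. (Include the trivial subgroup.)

20

A cyclic subgroup of order d is generated by each of its φ(d) elements of order d, so the cyclic subgroups of order d number (#elements of order d)/φ(d).
Cyclic subgroups by order — order 1: 1; order 2: 7; order 4: 12.
Total: 20.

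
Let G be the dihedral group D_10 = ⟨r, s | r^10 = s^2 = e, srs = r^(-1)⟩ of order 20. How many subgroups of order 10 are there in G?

|G| = 20 and 10 | 20, so subgroups of order 10 are possible by Lagrange.
The subgroups of order 10 are: {e, r, r^2, r^3, r^4, r^5, r^6, r^7, r^8, r^9}; {e, r^2, r^4, r^6, r^8, s, r^2s, r^4s, r^6s, r^8s}; {e, r^2, r^4, r^6, r^8, rs, r^3s, r^5s, r^7s, r^9s}.
So G has 3 subgroups of order 10.

3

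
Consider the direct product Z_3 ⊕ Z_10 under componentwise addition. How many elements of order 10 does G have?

4

An element (a,b) has order lcm(ord(a), ord(b)); count pairs with lcm equal to 10.
Enumerating gives 4 such elements.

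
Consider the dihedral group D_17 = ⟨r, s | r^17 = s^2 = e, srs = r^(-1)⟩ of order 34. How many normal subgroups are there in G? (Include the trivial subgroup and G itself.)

G has 20 subgroups. Checking conjugation-invariance by order — order 1: 1/1 normal; order 2: 0/17 normal; order 17: 1/1 normal; order 34: 1/1 normal.
Total normal subgroups: 3.

3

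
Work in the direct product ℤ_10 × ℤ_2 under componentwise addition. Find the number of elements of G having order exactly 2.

3

An element (a,b) has order lcm(ord(a), ord(b)); count pairs with lcm equal to 2.
Enumerating gives 3 such elements.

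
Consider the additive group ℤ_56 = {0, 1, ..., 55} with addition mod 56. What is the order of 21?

In ℤ_56, the order of an element a is n/gcd(a, n).
gcd(21, 56) = 7, so |⟨21⟩| = 56/7 = 8.

8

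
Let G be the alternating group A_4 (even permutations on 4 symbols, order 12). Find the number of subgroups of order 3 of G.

4

|G| = 12 and 3 | 12, so subgroups of order 3 are possible by Lagrange.
The subgroups of order 3 are: {e, (1 2 3), (1 3 2)}; {e, (1 2 4), (1 4 2)}; {e, (1 3 4), (1 4 3)}; {e, (2 3 4), (2 4 3)}.
So G has 4 subgroups of order 3.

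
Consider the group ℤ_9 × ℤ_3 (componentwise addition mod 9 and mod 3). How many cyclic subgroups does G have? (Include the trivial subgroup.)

8

Group the elements of G by the cyclic subgroup they generate; each cyclic subgroup of order d accounts for φ(d) elements.
Cyclic subgroups by order — order 1: 1; order 3: 4; order 9: 3.
Total: 8.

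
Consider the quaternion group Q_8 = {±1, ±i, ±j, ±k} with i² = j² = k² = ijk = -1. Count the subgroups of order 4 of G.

3

|G| = 8 and 4 | 8, so subgroups of order 4 are possible by Lagrange.
The subgroups of order 4 are: {1, -1, i, -i}; {1, -1, j, -j}; {1, -1, k, -k}.
So G has 3 subgroups of order 4.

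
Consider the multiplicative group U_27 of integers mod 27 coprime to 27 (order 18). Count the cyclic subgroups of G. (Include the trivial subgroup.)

Each element a generates a cyclic subgroup ⟨a⟩; distinct elements may generate the same one (a cyclic group of order d has φ(d) generators).
Cyclic subgroups by order — order 1: 1; order 2: 1; order 3: 1; order 6: 1; order 9: 1; order 18: 1.
Total: 6.

6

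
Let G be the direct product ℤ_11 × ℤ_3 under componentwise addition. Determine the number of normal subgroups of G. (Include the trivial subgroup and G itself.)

G is abelian, so every subgroup is normal.
G has 4 subgroups in total, hence 4 normal subgroups.

4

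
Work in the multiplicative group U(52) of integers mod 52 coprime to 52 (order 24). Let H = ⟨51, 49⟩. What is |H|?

12

|⟨51⟩| = 2 and |⟨49⟩| = 6, so |H| is a multiple of lcm(2, 6) = 6 and divides |G| = 24.
Closing under the operation: H = {1, 3, 9, 17, 23, 25, 27, 29, 35, 43, 49, 51}, so |H| = 12.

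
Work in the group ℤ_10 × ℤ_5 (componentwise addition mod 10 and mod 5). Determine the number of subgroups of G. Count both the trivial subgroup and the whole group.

16

|G| = 50, so by Lagrange every subgroup order divides 50. Divisors: 1, 2, 5, 10, 25, 50.
Subgroups by order — order 1: 1; order 2: 1; order 5: 6; order 10: 6; order 25: 1; order 50: 1.
Total: 1 + 1 + 6 + 6 + 1 + 1 = 16.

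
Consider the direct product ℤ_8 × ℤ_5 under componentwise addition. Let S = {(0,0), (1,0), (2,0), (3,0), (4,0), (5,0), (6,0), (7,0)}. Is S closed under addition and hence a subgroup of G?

Yes

|S| = 8 divides |G| = 40, consistent with Lagrange.
S contains the identity, every element's inverse is in S, and S is closed under +: it is a subgroup.
In fact S = ⟨(7,0)⟩.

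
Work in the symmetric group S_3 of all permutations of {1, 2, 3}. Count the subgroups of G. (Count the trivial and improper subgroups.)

6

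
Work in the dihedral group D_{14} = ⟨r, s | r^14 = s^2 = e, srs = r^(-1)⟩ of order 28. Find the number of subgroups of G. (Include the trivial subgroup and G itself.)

28

|G| = 28, so by Lagrange every subgroup order divides 28. Divisors: 1, 2, 4, 7, 14, 28.
Subgroups by order — order 1: 1; order 2: 15; order 4: 7; order 7: 1; order 14: 3; order 28: 1.
Total: 1 + 15 + 7 + 1 + 3 + 1 = 28.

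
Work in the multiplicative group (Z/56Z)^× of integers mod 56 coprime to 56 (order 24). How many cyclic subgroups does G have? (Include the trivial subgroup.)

Group the elements of G by the cyclic subgroup they generate; each cyclic subgroup of order d accounts for φ(d) elements.
Cyclic subgroups by order — order 1: 1; order 2: 7; order 3: 1; order 6: 7.
Total: 16.

16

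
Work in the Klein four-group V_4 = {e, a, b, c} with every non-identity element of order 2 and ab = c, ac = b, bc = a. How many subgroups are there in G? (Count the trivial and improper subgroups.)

5

|G| = 4, so by Lagrange every subgroup order divides 4. Divisors: 1, 2, 4.
Subgroups by order — order 1: 1; order 2: 3; order 4: 1.
Total: 1 + 3 + 1 = 5.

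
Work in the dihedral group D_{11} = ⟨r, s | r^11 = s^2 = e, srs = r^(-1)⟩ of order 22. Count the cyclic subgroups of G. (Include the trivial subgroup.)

A cyclic subgroup of order d is generated by each of its φ(d) elements of order d, so the cyclic subgroups of order d number (#elements of order d)/φ(d).
Cyclic subgroups by order — order 1: 1; order 2: 11; order 11: 1.
Total: 13.

13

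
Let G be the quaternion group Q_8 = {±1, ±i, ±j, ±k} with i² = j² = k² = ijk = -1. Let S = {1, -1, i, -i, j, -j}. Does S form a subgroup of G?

|S| = 6 does not divide |G| = 8, so by Lagrange S is not a subgroup.

No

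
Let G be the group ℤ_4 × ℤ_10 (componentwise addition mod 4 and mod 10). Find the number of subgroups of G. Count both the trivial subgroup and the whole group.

16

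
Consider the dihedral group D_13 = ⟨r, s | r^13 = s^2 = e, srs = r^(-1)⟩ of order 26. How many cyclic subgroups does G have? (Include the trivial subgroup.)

A cyclic subgroup of order d is generated by each of its φ(d) elements of order d, so the cyclic subgroups of order d number (#elements of order d)/φ(d).
Cyclic subgroups by order — order 1: 1; order 2: 13; order 13: 1.
Total: 15.

15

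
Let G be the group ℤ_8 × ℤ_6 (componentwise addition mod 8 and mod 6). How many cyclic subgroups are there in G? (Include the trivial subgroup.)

16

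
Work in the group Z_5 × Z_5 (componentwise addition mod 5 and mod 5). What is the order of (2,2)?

5

The order of (2,2) in Z_5 × Z_5 is lcm(ord(2) in Z_5, ord(2) in Z_5).
ord(2) = 5 and ord(2) = 5, so |⟨(2,2)⟩| = lcm(5, 5) = 5.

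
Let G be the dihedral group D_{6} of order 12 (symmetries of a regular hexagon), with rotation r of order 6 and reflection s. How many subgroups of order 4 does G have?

|G| = 12 and 4 | 12, so subgroups of order 4 are possible by Lagrange.
The subgroups of order 4 are: {e, r^3, r^2s, r^5s}; {e, r^3, s, r^3s}; {e, r^3, rs, r^4s}.
So G has 3 subgroups of order 4.

3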